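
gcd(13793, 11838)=1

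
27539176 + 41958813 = 69497989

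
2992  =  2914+78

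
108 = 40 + 68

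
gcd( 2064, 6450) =258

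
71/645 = 71/645=0.11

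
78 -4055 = - 3977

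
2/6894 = 1/3447 = 0.00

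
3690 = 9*410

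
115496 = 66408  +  49088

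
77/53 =1 + 24/53= 1.45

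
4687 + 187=4874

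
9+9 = 18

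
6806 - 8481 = - 1675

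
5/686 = 5/686  =  0.01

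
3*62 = 186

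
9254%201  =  8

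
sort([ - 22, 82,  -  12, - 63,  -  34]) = [ - 63, - 34, - 22, - 12, 82] 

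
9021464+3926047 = 12947511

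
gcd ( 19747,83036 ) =1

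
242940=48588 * 5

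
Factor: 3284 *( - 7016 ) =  - 23040544 = -2^5 * 821^1*877^1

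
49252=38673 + 10579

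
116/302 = 58/151 = 0.38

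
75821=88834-13013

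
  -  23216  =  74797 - 98013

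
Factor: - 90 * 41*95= - 350550=- 2^1 * 3^2 * 5^2*19^1*41^1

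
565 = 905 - 340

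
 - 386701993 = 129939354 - 516641347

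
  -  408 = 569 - 977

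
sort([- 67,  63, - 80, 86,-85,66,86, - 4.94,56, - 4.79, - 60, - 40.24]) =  [ - 85 , - 80, - 67, - 60, - 40.24, - 4.94 , - 4.79, 56,63, 66, 86, 86 ] 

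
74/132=37/66 = 0.56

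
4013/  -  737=  -  6 + 409/737 = -5.45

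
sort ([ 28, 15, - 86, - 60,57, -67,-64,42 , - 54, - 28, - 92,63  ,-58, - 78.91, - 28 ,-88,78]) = [ - 92, - 88, - 86, - 78.91 ,  -  67 , - 64, - 60, - 58, - 54,  -  28,-28,15,  28,42,57, 63,78]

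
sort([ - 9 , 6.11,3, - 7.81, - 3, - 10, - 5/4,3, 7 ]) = [ -10, - 9, - 7.81,-3,  -  5/4,  3,  3, 6.11, 7] 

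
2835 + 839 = 3674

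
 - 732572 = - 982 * 746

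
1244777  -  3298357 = - 2053580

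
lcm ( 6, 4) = 12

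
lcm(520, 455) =3640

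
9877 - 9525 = 352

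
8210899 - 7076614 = 1134285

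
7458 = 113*66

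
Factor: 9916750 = 2^1*5^3*39667^1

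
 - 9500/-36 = 2375/9= 263.89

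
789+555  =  1344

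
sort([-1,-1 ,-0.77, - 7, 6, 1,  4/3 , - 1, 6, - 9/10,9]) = [ - 7,-1 ,-1, - 1, - 9/10, -0.77 , 1, 4/3,6,6, 9]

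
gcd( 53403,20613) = 3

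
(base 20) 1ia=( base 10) 770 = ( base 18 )26e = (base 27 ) 11E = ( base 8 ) 1402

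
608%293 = 22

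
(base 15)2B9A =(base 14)35b4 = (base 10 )9370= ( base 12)550a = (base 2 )10010010011010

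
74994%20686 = 12936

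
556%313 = 243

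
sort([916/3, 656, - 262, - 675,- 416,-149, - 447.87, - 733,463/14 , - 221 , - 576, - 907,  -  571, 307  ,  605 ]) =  [  -  907,- 733, - 675  , - 576, - 571, - 447.87, - 416 , - 262, - 221, - 149,463/14 , 916/3,  307, 605,  656 ]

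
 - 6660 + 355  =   - 6305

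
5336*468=2497248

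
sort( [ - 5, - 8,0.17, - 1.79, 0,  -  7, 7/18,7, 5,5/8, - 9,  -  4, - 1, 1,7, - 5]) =[ - 9, - 8, - 7,-5, - 5, - 4,-1.79, - 1, 0,0.17, 7/18 , 5/8, 1, 5  ,  7,  7 ]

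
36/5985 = 4/665  =  0.01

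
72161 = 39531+32630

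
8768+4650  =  13418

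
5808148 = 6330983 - 522835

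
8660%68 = 24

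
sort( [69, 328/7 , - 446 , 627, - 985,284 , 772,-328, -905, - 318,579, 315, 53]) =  [ - 985, - 905, - 446,-328, - 318, 328/7, 53, 69, 284,315, 579,627, 772 ]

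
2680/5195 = 536/1039 = 0.52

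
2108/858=2 + 196/429 =2.46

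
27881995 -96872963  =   - 68990968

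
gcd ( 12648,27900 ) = 372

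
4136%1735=666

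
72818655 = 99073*735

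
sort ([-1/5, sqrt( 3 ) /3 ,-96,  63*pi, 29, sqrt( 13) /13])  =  [ - 96, - 1/5, sqrt( 13)/13,sqrt( 3)/3, 29,63*pi ]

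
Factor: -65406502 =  - 2^1*7^1*4671893^1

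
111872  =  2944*38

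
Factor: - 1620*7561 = - 12248820 = -  2^2  *3^4*5^1*7561^1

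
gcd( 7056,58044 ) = 84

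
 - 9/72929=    - 1+72920/72929= - 0.00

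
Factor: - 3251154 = - 2^1*3^1*541859^1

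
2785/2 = 2785/2 = 1392.50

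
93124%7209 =6616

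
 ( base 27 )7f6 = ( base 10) 5514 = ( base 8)12612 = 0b1010110001010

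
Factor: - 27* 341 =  - 9207 = - 3^3*11^1*31^1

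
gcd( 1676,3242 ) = 2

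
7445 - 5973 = 1472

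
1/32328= 1/32328 = 0.00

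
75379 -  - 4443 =79822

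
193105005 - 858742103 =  - 665637098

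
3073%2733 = 340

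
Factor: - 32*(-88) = 2816 = 2^8*11^1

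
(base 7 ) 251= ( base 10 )134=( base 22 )62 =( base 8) 206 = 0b10000110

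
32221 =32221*1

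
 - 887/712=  - 2  +  537/712 = - 1.25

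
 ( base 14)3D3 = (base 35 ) m3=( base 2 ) 1100000101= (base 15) 368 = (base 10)773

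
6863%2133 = 464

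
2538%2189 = 349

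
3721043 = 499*7457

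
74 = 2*37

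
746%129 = 101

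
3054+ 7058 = 10112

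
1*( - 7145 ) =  - 7145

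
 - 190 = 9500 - 9690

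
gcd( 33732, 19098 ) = 18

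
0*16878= 0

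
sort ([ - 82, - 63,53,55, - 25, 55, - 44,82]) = [ - 82,- 63, - 44, - 25,53,55, 55, 82 ]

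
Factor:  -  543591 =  - 3^5 *2237^1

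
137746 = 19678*7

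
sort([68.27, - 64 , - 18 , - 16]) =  [-64, - 18,-16, 68.27 ] 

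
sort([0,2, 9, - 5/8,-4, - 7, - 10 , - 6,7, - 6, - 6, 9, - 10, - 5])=[ - 10, - 10, -7 , - 6, - 6,-6,-5, - 4, - 5/8, 0, 2,7, 9,9]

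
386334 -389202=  - 2868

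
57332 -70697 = - 13365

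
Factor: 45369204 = 2^2*3^1*523^1*7229^1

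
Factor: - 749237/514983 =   -  3^ ( - 1 )*7^(  -  1 )*137^(-1)*179^(-1)*749237^1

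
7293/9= 810 + 1/3 = 810.33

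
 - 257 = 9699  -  9956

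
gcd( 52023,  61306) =1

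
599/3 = 599/3 = 199.67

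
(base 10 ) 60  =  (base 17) 39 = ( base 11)55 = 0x3c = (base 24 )2c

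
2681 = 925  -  -1756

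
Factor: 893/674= 2^ ( - 1 )*19^1  *  47^1*337^ ( - 1) 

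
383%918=383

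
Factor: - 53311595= - 5^1 *163^1*65413^1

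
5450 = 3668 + 1782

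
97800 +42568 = 140368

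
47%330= 47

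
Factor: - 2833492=- 2^2*17^1 * 41669^1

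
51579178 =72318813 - 20739635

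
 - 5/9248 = -1 + 9243/9248 = - 0.00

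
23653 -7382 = 16271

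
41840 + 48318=90158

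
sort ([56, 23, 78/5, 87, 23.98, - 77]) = [-77, 78/5, 23, 23.98, 56,87 ] 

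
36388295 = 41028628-4640333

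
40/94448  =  5/11806 = 0.00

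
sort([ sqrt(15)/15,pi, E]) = [ sqrt(15 )/15, E,pi ] 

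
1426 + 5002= 6428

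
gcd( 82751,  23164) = 1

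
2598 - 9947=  - 7349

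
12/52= 3/13 = 0.23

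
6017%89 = 54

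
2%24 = 2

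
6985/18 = 6985/18 = 388.06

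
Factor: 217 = 7^1*31^1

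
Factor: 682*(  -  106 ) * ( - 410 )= 2^3* 5^1*11^1*31^1*41^1*53^1= 29639720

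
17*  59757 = 1015869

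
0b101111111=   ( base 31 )CB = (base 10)383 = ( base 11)319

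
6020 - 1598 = 4422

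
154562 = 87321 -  - 67241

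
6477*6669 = 43195113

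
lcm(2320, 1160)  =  2320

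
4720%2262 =196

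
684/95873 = 684/95873= 0.01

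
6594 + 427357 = 433951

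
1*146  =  146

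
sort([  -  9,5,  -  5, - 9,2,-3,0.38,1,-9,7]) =[ -9,  -  9,- 9, - 5,  -  3,0.38,1,2,5, 7 ] 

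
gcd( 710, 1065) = 355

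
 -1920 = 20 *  ( - 96 )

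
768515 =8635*89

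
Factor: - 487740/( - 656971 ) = 2^2*3^1*5^1*7^(-1) * 11^1*127^( - 1) = 660/889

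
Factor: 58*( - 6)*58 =-20184  =  - 2^3*3^1*29^2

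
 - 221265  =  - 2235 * 99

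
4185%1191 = 612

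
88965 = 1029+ 87936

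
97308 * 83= 8076564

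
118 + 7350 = 7468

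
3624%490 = 194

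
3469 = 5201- 1732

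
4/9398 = 2/4699=   0.00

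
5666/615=9+131/615  =  9.21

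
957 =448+509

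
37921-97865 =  - 59944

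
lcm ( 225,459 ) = 11475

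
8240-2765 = 5475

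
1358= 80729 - 79371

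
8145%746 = 685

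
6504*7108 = 46230432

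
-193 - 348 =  - 541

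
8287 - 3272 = 5015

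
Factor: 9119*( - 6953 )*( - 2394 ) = 151790150358 = 2^1 * 3^2* 7^1*11^1*17^1*19^1*409^1*829^1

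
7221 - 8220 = - 999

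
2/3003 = 2/3003 = 0.00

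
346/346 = 1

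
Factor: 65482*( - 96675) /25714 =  - 3165236175/12857 = -3^1*5^2*13^(-1 )*23^( - 1)*29^1 *43^( - 1)*1129^1 * 1289^1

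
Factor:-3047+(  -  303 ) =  - 2^1*5^2* 67^1 = - 3350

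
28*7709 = 215852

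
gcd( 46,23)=23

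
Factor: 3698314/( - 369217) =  -2^1*83^1*421^( - 1 ) *877^( -1 ) *22279^1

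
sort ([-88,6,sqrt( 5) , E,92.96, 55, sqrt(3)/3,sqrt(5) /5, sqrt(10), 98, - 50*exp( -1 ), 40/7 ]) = [ - 88, - 50*exp( - 1),  sqrt( 5) /5,sqrt(3)/3, sqrt (5),E,sqrt( 10 ), 40/7,6, 55,92.96,98]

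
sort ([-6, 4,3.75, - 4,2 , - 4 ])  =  [-6,- 4, - 4, 2,3.75,4]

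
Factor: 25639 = 25639^1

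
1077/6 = 359/2 = 179.50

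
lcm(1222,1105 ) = 103870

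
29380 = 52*565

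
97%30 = 7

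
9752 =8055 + 1697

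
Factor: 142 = 2^1*71^1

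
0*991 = 0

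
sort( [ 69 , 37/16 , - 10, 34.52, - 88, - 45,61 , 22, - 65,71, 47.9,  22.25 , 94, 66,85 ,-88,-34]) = [ - 88, - 88 , - 65, - 45, - 34, - 10, 37/16, 22,22.25, 34.52,47.9, 61, 66,69 , 71, 85,94]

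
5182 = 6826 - 1644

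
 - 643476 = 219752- 863228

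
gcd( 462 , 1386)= 462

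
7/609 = 1/87 = 0.01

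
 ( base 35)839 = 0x26ba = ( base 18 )1cae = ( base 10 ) 9914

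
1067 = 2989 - 1922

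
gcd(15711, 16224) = 3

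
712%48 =40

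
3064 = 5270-2206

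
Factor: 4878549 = 3^4*13^1*41^1*113^1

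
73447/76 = 966 + 31/76= 966.41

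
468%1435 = 468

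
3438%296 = 182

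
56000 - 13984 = 42016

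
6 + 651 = 657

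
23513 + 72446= 95959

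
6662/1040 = 6 + 211/520 = 6.41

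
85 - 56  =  29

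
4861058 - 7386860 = -2525802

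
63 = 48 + 15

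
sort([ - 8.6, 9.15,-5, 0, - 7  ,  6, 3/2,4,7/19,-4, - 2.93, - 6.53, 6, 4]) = [ - 8.6 , - 7,  -  6.53, - 5,-4,-2.93,0,  7/19, 3/2,  4, 4,6,6, 9.15] 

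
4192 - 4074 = 118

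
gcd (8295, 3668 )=7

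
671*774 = 519354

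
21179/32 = 21179/32 = 661.84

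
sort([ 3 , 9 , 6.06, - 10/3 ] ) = [ - 10/3,3, 6.06,9] 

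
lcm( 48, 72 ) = 144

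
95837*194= 18592378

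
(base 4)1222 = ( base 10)106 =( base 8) 152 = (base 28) 3m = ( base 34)34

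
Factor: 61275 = 3^1 * 5^2 * 19^1 *43^1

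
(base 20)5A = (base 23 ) 4I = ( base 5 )420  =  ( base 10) 110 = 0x6e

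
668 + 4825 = 5493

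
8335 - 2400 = 5935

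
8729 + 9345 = 18074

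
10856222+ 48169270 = 59025492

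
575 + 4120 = 4695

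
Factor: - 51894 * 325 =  - 2^1*3^3*5^2*13^1 * 31^2 = - 16865550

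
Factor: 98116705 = 5^1*31^1*59^1*10729^1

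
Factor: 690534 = 2^1*3^2*13^2*227^1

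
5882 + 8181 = 14063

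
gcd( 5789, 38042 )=827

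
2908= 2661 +247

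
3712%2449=1263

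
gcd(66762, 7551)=9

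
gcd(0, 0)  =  0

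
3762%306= 90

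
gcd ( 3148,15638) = 2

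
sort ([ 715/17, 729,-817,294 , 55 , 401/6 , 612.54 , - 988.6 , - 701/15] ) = [ - 988.6, - 817,-701/15, 715/17, 55,401/6, 294, 612.54,729 ]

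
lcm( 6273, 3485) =31365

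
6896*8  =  55168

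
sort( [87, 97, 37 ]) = [ 37, 87, 97] 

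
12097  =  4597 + 7500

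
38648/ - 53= - 730 + 42/53 = - 729.21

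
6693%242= 159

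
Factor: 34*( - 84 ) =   -  2^3 * 3^1*7^1*17^1 = - 2856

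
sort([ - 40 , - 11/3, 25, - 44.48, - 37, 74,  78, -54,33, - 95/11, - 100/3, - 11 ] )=[ - 54,  -  44.48,-40, - 37 , - 100/3, - 11, - 95/11, - 11/3, 25 , 33,  74,78]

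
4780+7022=11802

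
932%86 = 72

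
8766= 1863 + 6903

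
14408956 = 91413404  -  77004448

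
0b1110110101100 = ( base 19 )120F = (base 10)7596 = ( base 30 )8d6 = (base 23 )E86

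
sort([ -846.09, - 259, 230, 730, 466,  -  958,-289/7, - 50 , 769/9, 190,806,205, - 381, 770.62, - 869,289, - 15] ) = [ - 958, - 869, - 846.09, -381, -259,  -  50, - 289/7, - 15 , 769/9, 190,  205,230, 289,466,  730,  770.62, 806]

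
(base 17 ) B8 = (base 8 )303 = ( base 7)366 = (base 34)5p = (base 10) 195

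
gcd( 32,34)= 2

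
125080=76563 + 48517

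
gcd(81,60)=3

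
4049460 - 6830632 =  - 2781172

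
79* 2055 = 162345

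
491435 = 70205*7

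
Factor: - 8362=  -  2^1*37^1*113^1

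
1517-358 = 1159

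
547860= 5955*92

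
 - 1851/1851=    - 1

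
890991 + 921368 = 1812359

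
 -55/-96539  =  55/96539 = 0.00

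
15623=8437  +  7186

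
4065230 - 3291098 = 774132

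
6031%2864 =303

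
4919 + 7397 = 12316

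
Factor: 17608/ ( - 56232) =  - 31/99 = -3^( - 2) * 11^(-1) * 31^1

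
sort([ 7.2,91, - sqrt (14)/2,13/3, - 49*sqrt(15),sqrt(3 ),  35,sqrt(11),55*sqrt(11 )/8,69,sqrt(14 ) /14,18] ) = [ - 49*sqrt(15), - sqrt( 14)/2,sqrt(14 )/14 , sqrt( 3 ),sqrt ( 11),13/3, 7.2,18, 55*sqrt(11)/8,35,69,91 ] 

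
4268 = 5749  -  1481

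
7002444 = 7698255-695811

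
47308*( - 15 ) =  - 709620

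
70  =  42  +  28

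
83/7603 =83/7603=0.01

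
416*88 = 36608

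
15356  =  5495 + 9861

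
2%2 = 0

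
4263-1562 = 2701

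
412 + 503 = 915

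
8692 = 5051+3641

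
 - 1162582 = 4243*( - 274 ) 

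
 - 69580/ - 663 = 69580/663 = 104.95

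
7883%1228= 515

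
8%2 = 0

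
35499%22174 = 13325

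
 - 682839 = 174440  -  857279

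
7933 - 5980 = 1953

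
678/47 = 678/47 = 14.43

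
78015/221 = 353+2/221 = 353.01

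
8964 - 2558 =6406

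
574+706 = 1280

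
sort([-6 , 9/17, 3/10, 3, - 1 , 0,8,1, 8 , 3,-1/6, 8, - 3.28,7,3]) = [ - 6 , - 3.28,-1, - 1/6,0,3/10,9/17 , 1, 3, 3, 3,7,8,8, 8 ]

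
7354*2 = 14708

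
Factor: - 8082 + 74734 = 2^2* 19^1*877^1=66652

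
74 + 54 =128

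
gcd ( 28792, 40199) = 61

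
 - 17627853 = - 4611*3823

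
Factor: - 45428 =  - 2^2*41^1*277^1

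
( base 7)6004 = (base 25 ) 37C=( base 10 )2062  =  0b100000001110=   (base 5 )31222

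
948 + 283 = 1231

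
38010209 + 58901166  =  96911375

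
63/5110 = 9/730 = 0.01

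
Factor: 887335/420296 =2^( - 3 )*5^1 * 107^( - 1 )* 491^(  -  1)*177467^1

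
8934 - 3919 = 5015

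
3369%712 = 521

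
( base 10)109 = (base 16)6D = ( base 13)85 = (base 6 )301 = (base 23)4h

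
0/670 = 0 = 0.00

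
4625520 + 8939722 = 13565242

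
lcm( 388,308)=29876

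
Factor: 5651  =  5651^1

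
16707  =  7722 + 8985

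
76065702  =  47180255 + 28885447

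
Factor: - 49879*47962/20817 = -2^1*3^( - 4 )*31^1*257^( - 1)*1609^1*23981^1 = -2392296598/20817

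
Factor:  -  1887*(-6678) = 2^1*3^3 * 7^1*17^1 * 37^1* 53^1 = 12601386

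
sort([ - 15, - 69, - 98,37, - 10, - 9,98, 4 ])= [ - 98,  -  69,- 15, - 10, - 9, 4,37, 98]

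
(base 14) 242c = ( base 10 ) 6312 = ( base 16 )18A8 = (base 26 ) 98K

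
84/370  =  42/185 = 0.23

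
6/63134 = 3/31567  =  0.00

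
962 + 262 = 1224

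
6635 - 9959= - 3324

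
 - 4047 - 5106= - 9153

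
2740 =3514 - 774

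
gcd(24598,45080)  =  98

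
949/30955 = 949/30955 = 0.03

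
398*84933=33803334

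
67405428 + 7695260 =75100688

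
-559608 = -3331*168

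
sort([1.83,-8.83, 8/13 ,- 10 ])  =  [- 10,-8.83,  8/13,1.83] 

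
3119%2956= 163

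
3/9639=1/3213 = 0.00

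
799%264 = 7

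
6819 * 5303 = 36161157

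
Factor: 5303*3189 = 3^1* 1063^1*5303^1 = 16911267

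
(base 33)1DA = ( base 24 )2fg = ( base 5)22103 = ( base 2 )10111111000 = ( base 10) 1528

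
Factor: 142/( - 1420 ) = - 1/10 =- 2^( -1)*5^(  -  1 ) 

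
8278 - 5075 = 3203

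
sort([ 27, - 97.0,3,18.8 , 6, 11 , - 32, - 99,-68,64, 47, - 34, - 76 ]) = [ - 99,-97.0 ,-76, - 68,-34, - 32,3,6,11,18.8, 27 , 47,64 ]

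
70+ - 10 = 60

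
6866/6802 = 1 + 32/3401= 1.01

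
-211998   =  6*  ( - 35333)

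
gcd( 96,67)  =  1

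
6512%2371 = 1770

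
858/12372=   143/2062  =  0.07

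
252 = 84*3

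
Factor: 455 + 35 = 490  =  2^1*5^1 * 7^2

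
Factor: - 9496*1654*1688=-2^7*211^1*827^1*1187^1 = -26512376192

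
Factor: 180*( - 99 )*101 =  - 2^2*3^4*5^1*11^1*101^1 = - 1799820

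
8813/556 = 8813/556= 15.85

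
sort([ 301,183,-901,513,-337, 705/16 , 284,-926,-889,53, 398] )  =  [ - 926,-901,-889, - 337, 705/16 , 53,  183,284,  301, 398,513]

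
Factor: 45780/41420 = 3^1*7^1 * 19^(-1) = 21/19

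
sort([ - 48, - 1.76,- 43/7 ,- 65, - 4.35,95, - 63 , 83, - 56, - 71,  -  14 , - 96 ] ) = [  -  96, - 71,- 65, - 63,-56,- 48, - 14,  -  43/7,- 4.35,- 1.76, 83, 95] 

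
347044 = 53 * 6548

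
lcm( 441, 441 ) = 441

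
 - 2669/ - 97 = 27 + 50/97 = 27.52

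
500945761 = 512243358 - 11297597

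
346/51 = 6 + 40/51 =6.78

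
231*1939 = 447909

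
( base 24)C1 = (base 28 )a9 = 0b100100001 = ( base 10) 289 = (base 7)562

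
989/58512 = 43/2544 = 0.02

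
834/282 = 2 + 45/47 = 2.96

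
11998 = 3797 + 8201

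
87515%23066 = 18317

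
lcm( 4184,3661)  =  29288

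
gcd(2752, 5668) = 4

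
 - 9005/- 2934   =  9005/2934  =  3.07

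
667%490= 177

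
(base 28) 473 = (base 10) 3335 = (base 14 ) 1303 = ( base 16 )D07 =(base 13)1697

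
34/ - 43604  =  -17/21802 = - 0.00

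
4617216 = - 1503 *( - 3072) 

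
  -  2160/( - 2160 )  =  1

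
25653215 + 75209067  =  100862282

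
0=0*8236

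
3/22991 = 3/22991 =0.00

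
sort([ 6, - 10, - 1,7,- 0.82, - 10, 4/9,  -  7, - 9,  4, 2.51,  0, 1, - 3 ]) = [ - 10 , - 10, - 9,-7, - 3, - 1, - 0.82, 0,4/9 , 1,2.51,4, 6 , 7]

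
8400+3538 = 11938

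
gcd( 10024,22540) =28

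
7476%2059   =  1299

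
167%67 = 33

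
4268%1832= 604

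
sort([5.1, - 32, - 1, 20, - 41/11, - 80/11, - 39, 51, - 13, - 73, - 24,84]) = [ - 73, - 39,-32, - 24, - 13, - 80/11, - 41/11, - 1,  5.1, 20, 51,84]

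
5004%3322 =1682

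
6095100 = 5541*1100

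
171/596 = 171/596 = 0.29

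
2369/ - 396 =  - 6 + 7/396 = - 5.98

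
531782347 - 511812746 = 19969601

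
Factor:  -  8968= -2^3*19^1 * 59^1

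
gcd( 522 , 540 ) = 18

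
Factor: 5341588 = 2^2*7^2* 27253^1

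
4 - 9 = -5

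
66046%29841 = 6364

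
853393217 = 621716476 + 231676741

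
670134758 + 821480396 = 1491615154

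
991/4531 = 991/4531 = 0.22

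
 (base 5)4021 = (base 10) 511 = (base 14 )287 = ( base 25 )kb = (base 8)777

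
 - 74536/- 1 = 74536+0/1 = 74536.00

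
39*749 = 29211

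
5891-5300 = 591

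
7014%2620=1774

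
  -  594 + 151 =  - 443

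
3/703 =3/703= 0.00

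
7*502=3514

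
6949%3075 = 799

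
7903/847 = 9+40/121 = 9.33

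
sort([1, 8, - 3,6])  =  [ - 3, 1,6,8] 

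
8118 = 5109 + 3009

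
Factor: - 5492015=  -5^1 * 59^1*18617^1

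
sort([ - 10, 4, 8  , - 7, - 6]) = [-10, - 7, - 6,4, 8 ]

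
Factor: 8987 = 11^1*19^1 *43^1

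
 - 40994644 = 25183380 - 66178024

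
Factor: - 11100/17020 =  - 15/23 = - 3^1*5^1*23^ ( - 1 ) 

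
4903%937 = 218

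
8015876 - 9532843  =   - 1516967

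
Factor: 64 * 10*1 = 640 = 2^7*5^1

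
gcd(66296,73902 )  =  2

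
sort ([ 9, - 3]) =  [ - 3, 9]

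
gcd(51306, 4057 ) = 1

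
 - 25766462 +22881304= -2885158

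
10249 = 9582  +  667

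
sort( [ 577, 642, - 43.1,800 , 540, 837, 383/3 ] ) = [ - 43.1, 383/3, 540, 577, 642, 800,837]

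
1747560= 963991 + 783569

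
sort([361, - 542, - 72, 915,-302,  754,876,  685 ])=[ - 542,-302,-72,361, 685,754, 876,915 ]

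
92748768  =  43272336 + 49476432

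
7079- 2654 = 4425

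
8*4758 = 38064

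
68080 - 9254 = 58826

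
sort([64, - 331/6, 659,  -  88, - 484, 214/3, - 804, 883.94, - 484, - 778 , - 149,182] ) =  [ - 804,-778, - 484, - 484, - 149,-88, - 331/6,64, 214/3 , 182, 659, 883.94]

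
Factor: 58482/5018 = 3^4*13^(-1 )*19^2*193^( - 1)=29241/2509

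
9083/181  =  9083/181 = 50.18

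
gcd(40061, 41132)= 7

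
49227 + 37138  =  86365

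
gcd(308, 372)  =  4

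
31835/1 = 31835 = 31835.00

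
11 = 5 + 6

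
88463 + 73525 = 161988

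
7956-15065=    - 7109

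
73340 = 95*772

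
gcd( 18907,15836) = 37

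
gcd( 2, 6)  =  2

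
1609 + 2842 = 4451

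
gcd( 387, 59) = 1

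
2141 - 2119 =22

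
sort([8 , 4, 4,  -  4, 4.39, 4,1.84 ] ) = [ - 4,1.84,4, 4, 4 , 4.39, 8 ] 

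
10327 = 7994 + 2333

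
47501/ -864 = - 47501/864 = - 54.98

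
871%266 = 73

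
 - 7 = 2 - 9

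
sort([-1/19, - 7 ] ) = [ - 7,  -  1/19]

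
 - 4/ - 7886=2/3943 = 0.00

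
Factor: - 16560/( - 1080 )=46/3 = 2^1 * 3^( - 1 )*23^1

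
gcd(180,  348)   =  12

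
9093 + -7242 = 1851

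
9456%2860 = 876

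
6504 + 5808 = 12312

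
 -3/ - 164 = 3/164 = 0.02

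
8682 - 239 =8443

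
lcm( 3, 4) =12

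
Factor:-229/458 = - 2^( - 1) = -  1/2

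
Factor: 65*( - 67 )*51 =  - 222105 = -  3^1*5^1*13^1*17^1*67^1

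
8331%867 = 528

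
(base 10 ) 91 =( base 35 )2l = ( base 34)2N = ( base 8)133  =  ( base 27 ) 3A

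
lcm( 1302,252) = 7812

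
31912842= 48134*663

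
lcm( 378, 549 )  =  23058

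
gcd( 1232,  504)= 56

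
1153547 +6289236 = 7442783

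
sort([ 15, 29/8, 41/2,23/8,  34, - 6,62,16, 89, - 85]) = [ - 85, - 6, 23/8, 29/8, 15,16, 41/2,34,62,89]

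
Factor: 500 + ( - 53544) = -2^2 *89^1 * 149^1 = -  53044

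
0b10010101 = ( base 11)126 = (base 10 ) 149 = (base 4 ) 2111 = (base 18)85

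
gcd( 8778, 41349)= 231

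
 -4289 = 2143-6432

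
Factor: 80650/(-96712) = - 2^( - 2)*5^2*7^( - 1)*11^( - 1)* 157^( - 1)*1613^1=- 40325/48356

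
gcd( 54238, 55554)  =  94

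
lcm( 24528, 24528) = 24528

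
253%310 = 253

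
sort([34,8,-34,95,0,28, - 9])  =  [ - 34,-9, 0,8 , 28,34, 95]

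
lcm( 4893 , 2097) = 14679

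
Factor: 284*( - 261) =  - 2^2*3^2* 29^1*71^1 = - 74124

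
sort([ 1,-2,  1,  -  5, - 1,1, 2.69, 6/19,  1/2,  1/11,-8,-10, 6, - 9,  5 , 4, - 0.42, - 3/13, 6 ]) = [-10, - 9, - 8, - 5,-2 , - 1,-0.42, - 3/13,1/11,  6/19, 1/2,1, 1,1,2.69,4,5,6,6]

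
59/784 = 59/784 = 0.08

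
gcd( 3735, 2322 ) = 9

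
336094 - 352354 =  - 16260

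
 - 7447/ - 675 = 7447/675=   11.03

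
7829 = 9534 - 1705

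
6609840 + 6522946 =13132786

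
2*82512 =165024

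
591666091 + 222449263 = 814115354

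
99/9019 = 99/9019=0.01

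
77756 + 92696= 170452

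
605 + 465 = 1070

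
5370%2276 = 818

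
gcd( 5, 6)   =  1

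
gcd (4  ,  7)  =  1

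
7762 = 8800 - 1038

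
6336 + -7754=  - 1418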